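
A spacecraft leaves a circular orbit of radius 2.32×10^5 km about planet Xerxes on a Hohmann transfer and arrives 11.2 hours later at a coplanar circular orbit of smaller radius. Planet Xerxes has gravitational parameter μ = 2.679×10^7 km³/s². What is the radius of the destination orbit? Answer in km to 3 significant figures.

r₂ = 96000 km

Transfer time t = 11.2 hours = 40320 s, and t = π√(a_t³/μ).
So a_t = (μ t²/π²)^(1/3) = (2.679×10^7 × (40320)² / π²)^(1/3) = 1.6402×10^5 km.
Since a_t = (r₁ + r₂)/2, r₂ = 2a_t − r₁ = 2×1.6402×10^5 − 2.320×10^5 = 96040 km.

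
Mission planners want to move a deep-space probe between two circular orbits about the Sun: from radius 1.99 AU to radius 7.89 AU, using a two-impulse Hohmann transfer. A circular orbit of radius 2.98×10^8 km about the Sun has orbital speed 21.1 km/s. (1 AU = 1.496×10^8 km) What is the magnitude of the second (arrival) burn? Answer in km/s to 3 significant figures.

Δv₂ = 3.87 km/s

From the circular-orbit relation v² = μ/r at r = 2.98×10^8 km: μ = v²r = (21.1)² × 2.98×10^8 = 1.32673×10^11 km³/s².
In km: r₁ = 1.99 × 1.496×10^8 = 2.97704×10^8 km; r₂ = 7.89 × 1.496×10^8 = 1.180344×10^9 km.
Transfer-ellipse semi-major axis a_t = (r₁ + r₂)/2 = (2.97704×10^8 + 1.180344×10^9)/2 = 7.39024×10^8 km.
On the circular orbit at r = 1.180344×10^9 km, v_c = √(μ/r) = 10.602 km/s.
Vis-viva on the transfer ellipse at r = 1.180344×10^9 km gives v_t = √[μ(2/r − 1/a_t)] = 6.7290 km/s.
Δv₂ = |v_t − v_c| = |6.7290 − 10.602| = 3.873 km/s.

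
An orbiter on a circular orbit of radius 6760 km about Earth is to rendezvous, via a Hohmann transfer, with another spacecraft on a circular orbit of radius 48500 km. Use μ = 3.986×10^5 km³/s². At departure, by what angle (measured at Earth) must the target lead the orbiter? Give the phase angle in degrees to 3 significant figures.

φ = 103°

The Hohmann ellipse has a_t = (r₁ + r₂)/2 = 27630 km.
The half-period of the transfer ellipse is t = π√(a_t³/μ) = 22853.5 s.
Target angular speed ω₂ = √(μ/r₂³) = 5.91093×10^-5 rad/s.
Angle swept by the target during transfer: ω₂·t = 1.3509 rad = 77.40°.
Arrival is 180° from departure on the ellipse, so φ = 180° − 77.40° = 103°.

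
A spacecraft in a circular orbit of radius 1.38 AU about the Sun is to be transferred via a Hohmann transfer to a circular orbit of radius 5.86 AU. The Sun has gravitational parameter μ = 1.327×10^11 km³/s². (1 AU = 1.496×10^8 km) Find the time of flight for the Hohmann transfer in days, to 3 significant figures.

t = 1260 days

In km: r₁ = 1.38 × 1.496×10^8 = 2.06448×10^8 km; r₂ = 5.86 × 1.496×10^8 = 8.76656×10^8 km.
Semi-major axis of the transfer orbit: a_t = (2.06448×10^8 + 8.76656×10^8)/2 = 5.41552×10^8 km.
By Kepler's third law the transfer-orbit period is T = 2π√(a_t³/μ), so t = T/2 = 1.087×10^8 s.
Converting: 1.087×10^8 s ÷ 86400 s/day = 1260 days.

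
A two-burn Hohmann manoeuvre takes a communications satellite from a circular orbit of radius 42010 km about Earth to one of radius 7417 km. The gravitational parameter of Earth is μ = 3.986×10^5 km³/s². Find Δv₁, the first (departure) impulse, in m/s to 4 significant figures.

Δv₁ = 1393 m/s

Semi-major axis of the transfer orbit: a_t = (42010 + 7417)/2 = 24713.5 km.
On the circular orbit at r = 42010 km, v_c = √(μ/r) = 3.080 km/s.
Vis-viva on the transfer ellipse at r = 42010 km gives v_t = √[μ(2/r − 1/a_t)] = 1.687 km/s.
Δv₁ = |v_t − v_c| = |1.687 − 3.080| = 1.393 km/s.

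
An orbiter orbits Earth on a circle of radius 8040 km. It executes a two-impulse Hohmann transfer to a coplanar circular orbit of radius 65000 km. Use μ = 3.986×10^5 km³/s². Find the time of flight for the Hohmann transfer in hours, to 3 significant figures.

Transfer-ellipse semi-major axis a_t = (r₁ + r₂)/2 = (8040 + 65000)/2 = 36520 km.
Transfer time t = π√(a_t³/μ) = π√((36520)³ / 3.986×10^5) = 34730 s.
Converting: 34730 s ÷ 3600 s/hour = 9.65 hours.

t = 9.65 hours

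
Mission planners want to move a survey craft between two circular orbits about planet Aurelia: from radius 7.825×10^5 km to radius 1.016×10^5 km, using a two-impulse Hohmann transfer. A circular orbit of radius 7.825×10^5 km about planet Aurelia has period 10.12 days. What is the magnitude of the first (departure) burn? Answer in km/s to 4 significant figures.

From Kepler's third law T² = 4π²r³/μ at r = 7.825×10^5 km, T = 10.12 days = 10.12 × 86400 s = 8.74368×10^5 s: μ = 4π²r³/T² = 2.47414×10^7 km³/s².
Transfer-ellipse semi-major axis a_t = (r₁ + r₂)/2 = (7.825×10^5 + 1.016×10^5)/2 = 4.4205×10^5 km.
On the circular orbit at r = 7.825×10^5 km, v_c = √(μ/r) = 5.623 km/s.
Vis-viva on the transfer ellipse at r = 7.825×10^5 km gives v_t = √[μ(2/r − 1/a_t)] = 2.696 km/s.
Δv₁ = |v_t − v_c| = |2.696 − 5.623| = 2.927 km/s.

Δv₁ = 2.927 km/s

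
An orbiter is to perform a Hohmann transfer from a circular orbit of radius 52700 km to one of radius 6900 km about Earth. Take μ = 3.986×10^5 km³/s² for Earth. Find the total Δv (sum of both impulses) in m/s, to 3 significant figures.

Δv = 3930 m/s

The Hohmann ellipse has a_t = (r₁ + r₂)/2 = 29800 km.
At r₁ the circular-orbit speed is v₁ = √(μ/r₁) = 2.750 km/s.
On the transfer ellipse at r₁, vis-viva gives v_a = √[μ(2/r₁ − 1/a_t)] = 1.323 km/s.
First burn Δv₁ = |v_a − v₁| = 1.427 km/s.
Circular speed at r₂: v₂ = √(μ/r₂) = 7.60053 km/s.
Transfer-orbit speed at r₂: v_p = √[μ(2/r₂ − 1/a_t)] = 10.1074 km/s.
Second burn Δv₂ = |v₂ − v_p| = 2.507 km/s.
Total Δv = Δv₁ + Δv₂ = 3.934 km/s.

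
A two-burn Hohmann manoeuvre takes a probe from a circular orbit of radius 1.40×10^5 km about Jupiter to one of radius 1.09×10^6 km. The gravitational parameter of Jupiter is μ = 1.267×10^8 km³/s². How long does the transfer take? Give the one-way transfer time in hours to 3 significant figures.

Transfer-ellipse semi-major axis a_t = (r₁ + r₂)/2 = (1.400×10^5 + 1.090×10^6)/2 = 6.150×10^5 km.
By Kepler's third law the transfer-orbit period is T = 2π√(a_t³/μ), so t = T/2 = 1.346×10^5 s.
Converting: 1.346×10^5 s ÷ 3600 s/hour = 37.4 hours.

t = 37.4 hours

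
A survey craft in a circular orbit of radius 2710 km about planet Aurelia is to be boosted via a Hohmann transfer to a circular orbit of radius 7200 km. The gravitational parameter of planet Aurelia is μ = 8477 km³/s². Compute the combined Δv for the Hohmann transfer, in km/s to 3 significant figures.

Δv = 0.646 km/s

The Hohmann ellipse has a_t = (r₁ + r₂)/2 = 4955 km.
At r₁ the circular-orbit speed is v₁ = √(μ/r₁) = 1.768628 km/s.
On the transfer ellipse at r₁, v² = μ(2/r − 1/a) gives v_p = √[μ(2/r₁ − 1/a_t)] = 2.131969 km/s.
First burn Δv₁ = |v_p − v₁| = 0.363341 km/s.
At r₂, v₂ = √(μ/r₂) = 1.0850627 km/s.
Transfer-orbit speed at r₂: v_a = √[μ(2/r₂ − 1/a_t)] = 0.80244941 km/s.
Second burn Δv₂ = |v₂ − v_a| = 0.282613 km/s.
Δv = Δv₁ + Δv₂ = 0.363341 + 0.282613 = 0.6460 km/s.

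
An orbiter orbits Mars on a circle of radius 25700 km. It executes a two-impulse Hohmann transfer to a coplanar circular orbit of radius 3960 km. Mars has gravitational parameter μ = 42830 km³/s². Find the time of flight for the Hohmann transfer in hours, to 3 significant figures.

The Hohmann ellipse has a_t = (r₁ + r₂)/2 = 14830 km.
By Kepler's third law the transfer-orbit period is T = 2π√(a_t³/μ), so t = T/2 = 27415 s.
Converting: 27415 s ÷ 3600 s/hour = 7.62 hours.

t = 7.62 hours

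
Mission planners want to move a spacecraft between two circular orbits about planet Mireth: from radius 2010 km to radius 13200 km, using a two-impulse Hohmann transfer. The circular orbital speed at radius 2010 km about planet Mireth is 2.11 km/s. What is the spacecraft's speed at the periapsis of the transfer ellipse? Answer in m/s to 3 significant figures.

From the circular-orbit relation v² = μ/r at r = 2010 km: μ = v²r = (2.11)² × 2010 = 8948.72 km³/s².
Semi-major axis of the transfer orbit: a_t = (2010 + 13200)/2 = 7605 km.
At periapsis, r = 2010 km.
Vis-viva: v = √[μ(2/r − 1/a_t)] = √[8948.72 × (2/2010 − 1/7605)] = 2.780 km/s.

v = 2780 m/s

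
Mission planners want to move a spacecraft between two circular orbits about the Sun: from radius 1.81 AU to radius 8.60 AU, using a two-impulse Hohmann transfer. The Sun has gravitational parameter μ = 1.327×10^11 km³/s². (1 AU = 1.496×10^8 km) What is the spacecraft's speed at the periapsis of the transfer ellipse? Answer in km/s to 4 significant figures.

v = 28.46 km/s

In km: r₁ = 1.81 × 1.496×10^8 = 2.70776×10^8 km; r₂ = 8.60 × 1.496×10^8 = 1.28656×10^9 km.
Transfer-ellipse semi-major axis a_t = (r₁ + r₂)/2 = (2.70776×10^8 + 1.28656×10^9)/2 = 7.78668×10^8 km.
The periapsis of the transfer ellipse is at r = 2.70776×10^8 km.
Vis-viva: v = √[μ(2/r − 1/a_t)] = √[1.327×10^11 × (2/2.70776×10^8 − 1/7.78668×10^8)] = 28.46 km/s.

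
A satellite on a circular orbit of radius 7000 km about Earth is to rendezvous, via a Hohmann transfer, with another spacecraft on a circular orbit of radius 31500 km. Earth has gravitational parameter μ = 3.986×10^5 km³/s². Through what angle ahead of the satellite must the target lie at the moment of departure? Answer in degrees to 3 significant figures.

φ = 94.0°

The Hohmann ellipse has a_t = (r₁ + r₂)/2 = 19250 km.
Transfer time t = π√(a_t³/μ) = 13290 s.
The target's mean motion on its circular orbit is ω₂ = √(μ/r₂³) = 1.1293×10^-4 rad/s.
Angle swept by the target during transfer: ω₂·t = 1.5008 rad = 85.99°.
The satellite traverses 180° on the transfer ellipse, so the target must lead by 180° − 85.99° = 94.0°.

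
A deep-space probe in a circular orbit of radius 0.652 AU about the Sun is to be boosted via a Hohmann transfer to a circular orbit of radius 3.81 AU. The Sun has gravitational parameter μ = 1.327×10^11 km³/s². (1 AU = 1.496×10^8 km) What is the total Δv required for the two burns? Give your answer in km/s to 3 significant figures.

Δv = 18.3 km/s

In km: r₁ = 0.652 × 1.496×10^8 = 9.75392×10^7 km; r₂ = 3.81 × 1.496×10^8 = 5.69976×10^8 km.
The Hohmann ellipse has a_t = (r₁ + r₂)/2 = 3.337576×10^8 km.
Circular speed at r₁: v₁ = √(μ/r₁) = √(1.327×10^11/9.75392×10^7) = 36.88 km/s.
On the transfer ellipse at r₁, v² = μ(2/r − 1/a) gives v_p = √[μ(2/r₁ − 1/a_t)] = 48.20 km/s.
First burn Δv₁ = |v_p − v₁| = 11.32 km/s.
Circular speed at r₂: v₂ = √(μ/r₂) = 15.2583 km/s.
Transfer-orbit speed at r₂: v_a = √[μ(2/r₂ − 1/a_t)] = 8.24862 km/s.
Second burn Δv₂ = |v₂ − v_a| = 7.010 km/s.
Total Δv = Δv₁ + Δv₂ = 18.33 km/s.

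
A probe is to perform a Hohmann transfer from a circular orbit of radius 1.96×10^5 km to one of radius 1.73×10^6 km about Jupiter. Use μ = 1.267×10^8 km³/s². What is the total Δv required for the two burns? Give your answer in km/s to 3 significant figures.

Transfer-ellipse semi-major axis a_t = (r₁ + r₂)/2 = (1.960×10^5 + 1.730×10^6)/2 = 9.630×10^5 km.
At r₁ the circular-orbit speed is v₁ = √(μ/r₁) = 25.425 km/s.
Transfer-orbit speed at r₁ (v² = μ(2/r − 1/a)): v_p = √[μ(2/r₁ − 1/a_t)] = 34.078 km/s.
First burn Δv₁ = |v_p − v₁| = 8.653 km/s.
At r₂, v₂ = √(μ/r₂) = 8.558 km/s.
Transfer-orbit speed at r₂: v_a = √[μ(2/r₂ − 1/a_t)] = 3.861 km/s.
Second burn Δv₂ = |v₂ − v_a| = 4.697 km/s.
Δv = Δv₁ + Δv₂ = 8.653 + 4.697 = 13.35 km/s.

Δv = 13.3 km/s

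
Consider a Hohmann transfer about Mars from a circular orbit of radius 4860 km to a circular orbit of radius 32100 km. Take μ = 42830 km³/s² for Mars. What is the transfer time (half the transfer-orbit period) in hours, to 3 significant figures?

t = 10.6 hours

Semi-major axis of the transfer orbit: a_t = (4860 + 32100)/2 = 18480 km.
Transfer time t = π√(a_t³/μ) = π√((18480)³ / 42830) = 38140 s.
Converting: 38140 s ÷ 3600 s/hour = 10.6 hours.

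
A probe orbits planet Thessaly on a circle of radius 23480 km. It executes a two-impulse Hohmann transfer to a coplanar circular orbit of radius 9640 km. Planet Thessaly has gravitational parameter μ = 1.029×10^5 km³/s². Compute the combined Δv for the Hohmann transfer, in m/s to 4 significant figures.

Δv = 1119 m/s

Transfer-ellipse semi-major axis a_t = (r₁ + r₂)/2 = (23480 + 9640)/2 = 16560 km.
Circular speed at r₁: v₁ = √(μ/r₁) = √(1.029×10^5/23480) = 2.0934 km/s.
On the transfer ellipse at r₁, vis-viva gives v_a = √[μ(2/r₁ − 1/a_t)] = 1.5972 km/s.
First burn Δv₁ = |v_a − v₁| = 0.4962 km/s.
Circular speed at r₂: v₂ = √(μ/r₂) = 3.26715 km/s.
Transfer-orbit speed at r₂: v_p = √[μ(2/r₂ − 1/a_t)] = 3.89034 km/s.
Second burn Δv₂ = |v₂ − v_p| = 0.6232 km/s.
Total Δv = Δv₁ + Δv₂ = 1.119 km/s.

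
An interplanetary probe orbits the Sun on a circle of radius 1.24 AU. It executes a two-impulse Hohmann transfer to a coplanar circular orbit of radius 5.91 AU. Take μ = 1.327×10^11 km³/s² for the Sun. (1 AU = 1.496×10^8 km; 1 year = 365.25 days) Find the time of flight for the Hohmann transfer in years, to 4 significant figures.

t = 3.380 years

In km: r₁ = 1.24 × 1.496×10^8 = 1.85504×10^8 km; r₂ = 5.91 × 1.496×10^8 = 8.84136×10^8 km.
The Hohmann ellipse has a_t = (r₁ + r₂)/2 = 5.3482×10^8 km.
By Kepler's third law the transfer-orbit period is T = 2π√(a_t³/μ), so t = T/2 = 1.0667×10^8 s.
Converting: 1.0667×10^8 s ÷ 3.15576×10^7 s/year (365.25 × 86400) = 3.380 years.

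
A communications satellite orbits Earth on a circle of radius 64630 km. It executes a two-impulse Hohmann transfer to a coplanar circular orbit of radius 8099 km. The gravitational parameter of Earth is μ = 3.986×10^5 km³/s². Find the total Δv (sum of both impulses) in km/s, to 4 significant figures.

Δv = 3.649 km/s

Semi-major axis of the transfer orbit: a_t = (64630 + 8099)/2 = 36364.5 km.
Circular speed at r₁: v₁ = √(μ/r₁) = √(3.986×10^5/64630) = 2.4834 km/s.
On the transfer ellipse at r₁, vis-viva equation gives v_a = √[μ(2/r₁ − 1/a_t)] = 1.1720 km/s.
First burn Δv₁ = |v_a − v₁| = 1.3114 km/s.
Circular speed at r₂: v₂ = √(μ/r₂) = 7.0154 km/s.
Transfer-orbit speed at r₂: v_p = √[μ(2/r₂ − 1/a_t)] = 9.3526 km/s.
Second burn Δv₂ = |v₂ − v_p| = 2.3372 km/s.
Total Δv = Δv₁ + Δv₂ = 3.649 km/s.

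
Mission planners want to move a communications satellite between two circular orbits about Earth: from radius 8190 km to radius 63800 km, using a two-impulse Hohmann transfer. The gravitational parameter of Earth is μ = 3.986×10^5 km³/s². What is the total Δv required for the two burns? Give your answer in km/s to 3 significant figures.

Δv = 3.62 km/s

The Hohmann ellipse has a_t = (r₁ + r₂)/2 = 35995 km.
At r₁ the circular-orbit speed is v₁ = √(μ/r₁) = 6.976 km/s.
Transfer-orbit speed at r₁ (vis-viva): v_p = √[μ(2/r₁ − 1/a_t)] = 9.288 km/s.
First burn Δv₁ = |v_p − v₁| = 2.312 km/s.
Circular speed at r₂: v₂ = √(μ/r₂) = 2.4995 km/s.
Transfer-orbit speed at r₂: v_a = √[μ(2/r₂ − 1/a_t)] = 1.1923 km/s.
Second burn Δv₂ = |v₂ − v_a| = 1.307 km/s.
Δv = Δv₁ + Δv₂ = 2.312 + 1.307 = 3.619 km/s.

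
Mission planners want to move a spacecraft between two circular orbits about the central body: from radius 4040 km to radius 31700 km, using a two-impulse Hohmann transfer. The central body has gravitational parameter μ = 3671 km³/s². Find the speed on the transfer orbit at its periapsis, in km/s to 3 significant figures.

The Hohmann ellipse has a_t = (r₁ + r₂)/2 = 17870 km.
The periapsis of the transfer ellipse is at r = 4040 km.
From the vis-viva equation, v = √[μ(2/r − 1/a_t)] = 1.270 km/s.

v = 1.27 km/s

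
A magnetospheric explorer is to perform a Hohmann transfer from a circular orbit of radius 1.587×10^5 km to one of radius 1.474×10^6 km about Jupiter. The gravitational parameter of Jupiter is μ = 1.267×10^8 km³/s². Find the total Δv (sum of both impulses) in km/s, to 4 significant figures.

Transfer-ellipse semi-major axis a_t = (r₁ + r₂)/2 = (1.587×10^5 + 1.474×10^6)/2 = 8.1635×10^5 km.
At r₁ the circular-orbit speed is v₁ = √(μ/r₁) = 28.2553 km/s.
On the transfer ellipse at r₁, vis-viva gives v_p = √[μ(2/r₁ − 1/a_t)] = 37.9674 km/s.
First burn Δv₁ = |v_p − v₁| = 9.7121 km/s.
At r₂, v₂ = √(μ/r₂) = 9.2713 km/s.
Transfer-orbit speed at r₂: v_a = √[μ(2/r₂ − 1/a_t)] = 4.0878 km/s.
Second burn Δv₂ = |v₂ − v_a| = 5.1835 km/s.
Δv = Δv₁ + Δv₂ = 9.7121 + 5.1835 = 14.90 km/s.

Δv = 14.90 km/s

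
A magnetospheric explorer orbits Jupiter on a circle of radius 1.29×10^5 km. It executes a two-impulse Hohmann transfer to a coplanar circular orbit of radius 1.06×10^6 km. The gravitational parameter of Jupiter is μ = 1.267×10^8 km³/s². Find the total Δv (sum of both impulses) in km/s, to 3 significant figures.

Δv = 16.3 km/s

The Hohmann ellipse has a_t = (r₁ + r₂)/2 = 5.945×10^5 km.
Circular speed at r₁: v₁ = √(μ/r₁) = √(1.267×10^8/1.290×10^5) = 31.34 km/s.
On the transfer ellipse at r₁, v² = μ(2/r − 1/a) gives v_p = √[μ(2/r₁ − 1/a_t)] = 41.85 km/s.
First burn Δv₁ = |v_p − v₁| = 10.51 km/s.
Circular speed at r₂: v₂ = √(μ/r₂) = 10.933 km/s.
Transfer-orbit speed at r₂: v_a = √[μ(2/r₂ − 1/a_t)] = 5.0928 km/s.
Second burn Δv₂ = |v₂ − v_a| = 5.840 km/s.
Total Δv = Δv₁ + Δv₂ = 16.35 km/s.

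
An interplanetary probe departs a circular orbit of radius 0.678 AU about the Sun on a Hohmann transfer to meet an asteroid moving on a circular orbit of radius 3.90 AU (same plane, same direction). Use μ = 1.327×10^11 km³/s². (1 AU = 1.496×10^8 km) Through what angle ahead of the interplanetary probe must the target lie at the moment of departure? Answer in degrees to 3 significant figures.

φ = 99.1°

In km: r₁ = 0.678 × 1.496×10^8 = 1.014288×10^8 km; r₂ = 3.90 × 1.496×10^8 = 5.8344×10^8 km.
Semi-major axis of the transfer orbit: a_t = (1.014288×10^8 + 5.8344×10^8)/2 = 3.424344×10^8 km.
Transfer time t = π√(a_t³/μ) = 5.4649×10^7 s.
Target angular speed ω₂ = √(μ/r₂³) = 2.5849×10^-8 rad/s.
Angle swept by the target during transfer: ω₂·t = 1.4126 rad = 80.94°.
The interplanetary probe traverses 180° on the transfer ellipse, so the target must lead by 180° − 80.94° = 99.1°.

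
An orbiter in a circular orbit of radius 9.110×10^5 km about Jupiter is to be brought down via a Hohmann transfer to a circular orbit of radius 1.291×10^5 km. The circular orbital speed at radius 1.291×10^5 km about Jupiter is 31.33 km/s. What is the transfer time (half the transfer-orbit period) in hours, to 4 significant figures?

From the circular-orbit relation v² = μ/r at r = 1.291×10^5 km: μ = v²r = (31.33)² × 1.291×10^5 = 1.26721×10^8 km³/s².
Transfer-ellipse semi-major axis a_t = (r₁ + r₂)/2 = (9.110×10^5 + 1.291×10^5)/2 = 5.2005×10^5 km.
Half the transfer-orbit period gives t = π√(a_t³/μ) = 1.0466×10^5 s.
Converting: 1.0466×10^5 s ÷ 3600 s/hour = 29.07 hours.

t = 29.07 hours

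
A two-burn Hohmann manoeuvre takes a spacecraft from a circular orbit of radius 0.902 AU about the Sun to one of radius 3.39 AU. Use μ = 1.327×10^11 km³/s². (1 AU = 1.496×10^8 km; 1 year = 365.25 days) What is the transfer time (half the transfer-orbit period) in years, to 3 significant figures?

In km: r₁ = 0.902 × 1.496×10^8 = 1.349392×10^8 km; r₂ = 3.39 × 1.496×10^8 = 5.07144×10^8 km.
The Hohmann ellipse has a_t = (r₁ + r₂)/2 = 3.210416×10^8 km.
Half the transfer-orbit period gives t = π√(a_t³/μ) = 4.961×10^7 s.
Converting: 4.961×10^7 s ÷ 3.15576×10^7 s/year (365.25 × 86400) = 1.57 years.

t = 1.57 years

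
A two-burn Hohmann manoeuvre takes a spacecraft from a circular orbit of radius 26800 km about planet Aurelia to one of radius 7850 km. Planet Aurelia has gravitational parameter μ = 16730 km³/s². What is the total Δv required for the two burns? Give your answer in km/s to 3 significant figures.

Δv = 0.614 km/s

Transfer-ellipse semi-major axis a_t = (r₁ + r₂)/2 = (26800 + 7850)/2 = 17325 km.
At r₁ the circular-orbit speed is v₁ = √(μ/r₁) = 0.7901 km/s.
On the transfer ellipse at r₁, v² = μ(2/r − 1/a) gives v_a = √[μ(2/r₁ − 1/a_t)] = 0.5318 km/s.
First burn Δv₁ = |v_a − v₁| = 0.2583 km/s.
Circular speed at r₂: v₂ = √(μ/r₂) = 1.4599 km/s.
Transfer-orbit speed at r₂: v_p = √[μ(2/r₂ − 1/a_t)] = 1.8157 km/s.
Second burn Δv₂ = |v₂ − v_p| = 0.3558 km/s.
Δv = Δv₁ + Δv₂ = 0.2583 + 0.3558 = 0.6141 km/s.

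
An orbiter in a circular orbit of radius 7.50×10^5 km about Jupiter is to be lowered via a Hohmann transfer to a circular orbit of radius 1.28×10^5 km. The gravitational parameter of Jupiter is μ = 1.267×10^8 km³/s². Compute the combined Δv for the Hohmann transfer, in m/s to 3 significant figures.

Δv = 15600 m/s

The Hohmann ellipse has a_t = (r₁ + r₂)/2 = 4.390×10^5 km.
Circular speed at r₁: v₁ = √(μ/r₁) = √(1.267×10^8/7.500×10^5) = 12.997 km/s.
Transfer-orbit speed at r₁ (vis-viva): v_a = √[μ(2/r₁ − 1/a_t)] = 7.0183 km/s.
First burn Δv₁ = |v_a − v₁| = 5.979 km/s.
At r₂, v₂ = √(μ/r₂) = 31.462 km/s.
Transfer-orbit speed at r₂: v_p = √[μ(2/r₂ − 1/a_t)] = 41.123 km/s.
Second burn Δv₂ = |v₂ − v_p| = 9.661 km/s.
Δv = Δv₁ + Δv₂ = 5.979 + 9.661 = 15.64 km/s.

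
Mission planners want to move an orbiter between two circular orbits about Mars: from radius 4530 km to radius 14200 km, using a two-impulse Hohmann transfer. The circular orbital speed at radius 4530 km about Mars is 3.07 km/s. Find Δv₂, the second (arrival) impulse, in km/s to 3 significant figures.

From the circular-orbit relation v² = μ/r at r = 4530 km: μ = v²r = (3.07)² × 4530 = 42694.8 km³/s².
Semi-major axis of the transfer orbit: a_t = (4530 + 14200)/2 = 9365 km.
Circular speed at r = 14200 km: v_c = √(μ/r) = 1.734 km/s.
Transfer-orbit speed at the same r (vis-viva, a = a_t): v_t = √[μ(2/r − 1/a_t)] = 1.206 km/s.
Δv₂ = |v_t − v_c| = |1.206 − 1.734| = 0.5280 km/s.

Δv₂ = 0.528 km/s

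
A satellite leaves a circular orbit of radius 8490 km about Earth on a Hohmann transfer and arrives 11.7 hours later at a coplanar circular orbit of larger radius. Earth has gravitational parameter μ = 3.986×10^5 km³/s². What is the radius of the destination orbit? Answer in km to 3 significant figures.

Transfer time t = 11.7 hours = 42120 s, and t = π√(a_t³/μ).
So a_t = (μ t²/π²)^(1/3) = (3.986×10^5 × (42120)² / π²)^(1/3) = 41534 km.
Since a_t = (r₁ + r₂)/2, r₂ = 2a_t − r₁ = 2×41534 − 8490 = 74578 km.

r₂ = 74600 km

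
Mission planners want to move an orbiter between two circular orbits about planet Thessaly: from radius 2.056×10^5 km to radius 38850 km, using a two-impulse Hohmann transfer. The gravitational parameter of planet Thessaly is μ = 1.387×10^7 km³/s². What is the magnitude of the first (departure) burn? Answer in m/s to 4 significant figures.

Semi-major axis of the transfer orbit: a_t = (2.056×10^5 + 38850)/2 = 1.22225×10^5 km.
Circular speed at r = 2.056×10^5 km: v_c = √(μ/r) = 8.2135 km/s.
Transfer-orbit speed at the same r (vis-viva, a = a_t): v_t = √[μ(2/r − 1/a_t)] = 4.6307 km/s.
Δv₁ = |v_t − v_c| = |4.6307 − 8.2135| = 3.583 km/s.

Δv₁ = 3583 m/s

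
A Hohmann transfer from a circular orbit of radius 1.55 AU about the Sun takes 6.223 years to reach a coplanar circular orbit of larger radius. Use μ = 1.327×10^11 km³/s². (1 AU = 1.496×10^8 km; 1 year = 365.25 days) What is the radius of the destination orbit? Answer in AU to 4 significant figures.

r₂ = 9.191 AU

In km: r₁ = 1.55 × 1.496×10^8 = 2.3188×10^8 km.
Transfer time t = 6.223 years × 365.25 × 86400 s = 1.963829448×10^8 s, and t = π√(a_t³/μ).
So a_t = (μ t²/π²)^(1/3) = (1.327×10^11 × (1.963829448×10^8)² / π²)^(1/3) = 8.0339×10^8 km.
Since a_t = (r₁ + r₂)/2, r₂ = 2a_t − r₁ = 2×8.0339×10^8 − 2.3188×10^8 = 1.3749×10^9 km.
In AU: r₂ = 1.3749×10^9 / 1.496×10^8 = 9.191 AU.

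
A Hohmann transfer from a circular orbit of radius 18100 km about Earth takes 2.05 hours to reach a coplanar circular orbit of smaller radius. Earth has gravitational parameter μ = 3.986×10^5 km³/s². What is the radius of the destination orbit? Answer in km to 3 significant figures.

r₂ = 7910 km

Transfer time t = 2.05 hours = 7380 s, and t = π√(a_t³/μ).
So a_t = (μ t²/π²)^(1/3) = (3.986×10^5 × (7380)² / π²)^(1/3) = 13005 km.
Since a_t = (r₁ + r₂)/2, r₂ = 2a_t − r₁ = 2×13005 − 18100 = 7910 km.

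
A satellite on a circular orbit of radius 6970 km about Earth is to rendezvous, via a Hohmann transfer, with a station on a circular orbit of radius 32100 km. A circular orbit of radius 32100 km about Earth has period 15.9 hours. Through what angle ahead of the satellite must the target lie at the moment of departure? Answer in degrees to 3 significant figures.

φ = 94.5°

From Kepler's third law T² = 4π²r³/μ at r = 32100 km, T = 15.9 hours = 15.9 × 3600 s = 57240 s: μ = 4π²r³/T² = 3.98543×10^5 km³/s².
Semi-major axis of the transfer orbit: a_t = (6970 + 32100)/2 = 19535 km.
The half-period of the transfer ellipse is t = π√(a_t³/μ) = 13587.270 s.
Target angular speed ω₂ = √(μ/r₂³) = 1.0976914×10^-4 rad/s.
Angle swept by the target during transfer: ω₂·t = 1.491463 rad = 85.455°.
Arrival is 180° from departure on the ellipse, so φ = 180° − 85.455° = 94.5°.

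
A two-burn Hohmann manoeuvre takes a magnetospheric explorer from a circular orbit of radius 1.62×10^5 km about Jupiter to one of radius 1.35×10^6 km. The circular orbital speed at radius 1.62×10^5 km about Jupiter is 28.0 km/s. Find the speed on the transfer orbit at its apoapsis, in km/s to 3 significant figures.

From the circular-orbit relation v² = μ/r at r = 1.62×10^5 km: μ = v²r = (28.0)² × 1.62×10^5 = 1.27008×10^8 km³/s².
Semi-major axis of the transfer orbit: a_t = (1.620×10^5 + 1.350×10^6)/2 = 7.560×10^5 km.
The apoapsis of the transfer ellipse is at r = 1.350×10^6 km.
Vis-viva: v = √[μ(2/r − 1/a_t)] = √[1.27008×10^8 × (2/1.350×10^6 − 1/7.560×10^5)] = 4.490 km/s.

v = 4.49 km/s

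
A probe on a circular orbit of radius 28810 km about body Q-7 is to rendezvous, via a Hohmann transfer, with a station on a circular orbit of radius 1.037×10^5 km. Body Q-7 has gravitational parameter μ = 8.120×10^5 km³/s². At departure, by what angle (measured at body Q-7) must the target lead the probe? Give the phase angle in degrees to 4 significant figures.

φ = 88.08°

Transfer-ellipse semi-major axis a_t = (r₁ + r₂)/2 = (28810 + 1.037×10^5)/2 = 66255 km.
Transfer time t = π√(a_t³/μ) = 59457 s.
Target angular speed ω₂ = √(μ/r₂³) = 2.6984×10^-5 rad/s.
Angle swept by the target during transfer: ω₂·t = 1.60439 rad = 91.92°.
Arrival is 180° from departure on the ellipse, so φ = 180° − 91.92° = 88.08°.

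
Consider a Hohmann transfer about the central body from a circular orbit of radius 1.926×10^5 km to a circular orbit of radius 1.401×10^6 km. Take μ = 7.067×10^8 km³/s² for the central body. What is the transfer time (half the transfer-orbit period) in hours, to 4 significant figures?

Transfer-ellipse semi-major axis a_t = (r₁ + r₂)/2 = (1.926×10^5 + 1.401×10^6)/2 = 7.968×10^5 km.
Half the transfer-orbit period gives t = π√(a_t³/μ) = 84050 s.
Converting: 84050 s ÷ 3600 s/hour = 23.35 hours.

t = 23.35 hours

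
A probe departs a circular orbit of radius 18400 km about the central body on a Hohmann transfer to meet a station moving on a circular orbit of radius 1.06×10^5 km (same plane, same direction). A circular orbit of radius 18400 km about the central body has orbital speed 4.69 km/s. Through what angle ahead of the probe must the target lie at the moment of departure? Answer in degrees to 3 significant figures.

φ = 99.1°

From the circular-orbit relation v² = μ/r at r = 18400 km: μ = v²r = (4.69)² × 18400 = 4.04728×10^5 km³/s².
Semi-major axis of the transfer orbit: a_t = (18400 + 1.060×10^5)/2 = 62200 km.
The half-period of the transfer ellipse is t = π√(a_t³/μ) = 76604 s.
Target angular speed ω₂ = √(μ/r₂³) = 1.8434×10^-5 rad/s.
Angle swept by the target during transfer: ω₂·t = 1.4121 rad = 80.91°.
Arrival is 180° from departure on the ellipse, so φ = 180° − 80.91° = 99.1°.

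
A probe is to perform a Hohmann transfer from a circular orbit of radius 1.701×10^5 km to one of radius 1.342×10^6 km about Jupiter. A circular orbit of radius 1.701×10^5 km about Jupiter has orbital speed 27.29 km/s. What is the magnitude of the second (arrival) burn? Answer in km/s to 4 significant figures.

From the circular-orbit relation v² = μ/r at r = 1.701×10^5 km: μ = v²r = (27.29)² × 1.701×10^5 = 1.26681×10^8 km³/s².
Transfer-ellipse semi-major axis a_t = (r₁ + r₂)/2 = (1.701×10^5 + 1.342×10^6)/2 = 7.5605×10^5 km.
On the circular orbit at r = 1.342×10^6 km, v_c = √(μ/r) = 9.7158 km/s.
Transfer-orbit speed at the same r (vis-viva, a = a_t): v_t = √[μ(2/r − 1/a_t)] = 4.6085 km/s.
Δv₂ = |v_t − v_c| = |4.6085 − 9.7158| = 5.107 km/s.

Δv₂ = 5.107 km/s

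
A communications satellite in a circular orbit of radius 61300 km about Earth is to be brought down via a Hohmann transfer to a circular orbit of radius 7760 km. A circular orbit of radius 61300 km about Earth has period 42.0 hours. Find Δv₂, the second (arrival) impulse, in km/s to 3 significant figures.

From Kepler's third law T² = 4π²r³/μ at r = 61300 km, T = 42.0 hours = 42.0 × 3600 s = 1.512×10^5 s: μ = 4π²r³/T² = 3.97775×10^5 km³/s².
The Hohmann ellipse has a_t = (r₁ + r₂)/2 = 34530 km.
On the circular orbit at r = 7760 km, v_c = √(μ/r) = 7.1596 km/s.
Vis-viva on the transfer ellipse at r = 7760 km gives v_t = √[μ(2/r − 1/a_t)] = 9.5394 km/s.
Δv₂ = |v_t − v_c| = |9.5394 − 7.1596| = 2.380 km/s.

Δv₂ = 2.38 km/s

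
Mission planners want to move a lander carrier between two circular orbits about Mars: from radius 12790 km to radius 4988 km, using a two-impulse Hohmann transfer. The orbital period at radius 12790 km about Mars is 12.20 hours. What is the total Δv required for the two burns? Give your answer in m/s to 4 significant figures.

Δv = 1044 m/s

From Kepler's third law T² = 4π²r³/μ at r = 12790 km, T = 12.20 hours = 12.20 × 3600 s = 43920 s: μ = 4π²r³/T² = 42820.0 km³/s².
Transfer-ellipse semi-major axis a_t = (r₁ + r₂)/2 = (12790 + 4988)/2 = 8889 km.
At r₁ the circular-orbit speed is v₁ = √(μ/r₁) = 1.8297 km/s.
Transfer-orbit speed at r₁ (vis-viva equation): v_a = √[μ(2/r₁ − 1/a_t)] = 1.3706 km/s.
First burn Δv₁ = |v_a − v₁| = 0.4591 km/s.
At r₂, v₂ = √(μ/r₂) = 2.9299 km/s.
Transfer-orbit speed at r₂: v_p = √[μ(2/r₂ − 1/a_t)] = 3.5145 km/s.
Second burn Δv₂ = |v₂ − v_p| = 0.5846 km/s.
Δv = Δv₁ + Δv₂ = 0.4591 + 0.5846 = 1.044 km/s.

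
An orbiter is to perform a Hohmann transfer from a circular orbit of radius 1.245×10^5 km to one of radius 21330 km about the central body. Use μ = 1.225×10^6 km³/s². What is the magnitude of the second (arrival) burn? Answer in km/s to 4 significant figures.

Transfer-ellipse semi-major axis a_t = (r₁ + r₂)/2 = (1.245×10^5 + 21330)/2 = 72915 km.
On the circular orbit at r = 21330 km, v_c = √(μ/r) = 7.5783 km/s.
Transfer-orbit speed at the same r (vis-viva, a = a_t): v_t = √[μ(2/r − 1/a_t)] = 9.9026 km/s.
Δv₂ = |v_t − v_c| = |9.9026 − 7.5783| = 2.324 km/s.

Δv₂ = 2.324 km/s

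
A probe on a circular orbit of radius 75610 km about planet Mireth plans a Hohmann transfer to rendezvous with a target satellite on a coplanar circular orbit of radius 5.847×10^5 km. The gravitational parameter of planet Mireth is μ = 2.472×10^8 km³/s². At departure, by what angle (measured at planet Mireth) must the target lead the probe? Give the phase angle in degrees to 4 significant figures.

φ = 103.6°

Semi-major axis of the transfer orbit: a_t = (75610 + 5.847×10^5)/2 = 3.30155×10^5 km.
The half-period of the transfer ellipse is t = π√(a_t³/μ) = 37905.5 s.
Target angular speed ω₂ = √(μ/r₂³) = 3.51661×10^-5 rad/s.
Angle swept by the target during transfer: ω₂·t = 1.33299 rad = 76.37°.
The probe traverses 180° on the transfer ellipse, so the target must lead by 180° − 76.37° = 103.6°.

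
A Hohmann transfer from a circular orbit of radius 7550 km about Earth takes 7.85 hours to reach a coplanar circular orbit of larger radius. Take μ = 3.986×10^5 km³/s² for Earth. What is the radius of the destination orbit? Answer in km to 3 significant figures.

r₂ = 56100 km

Transfer time t = 7.85 hours = 28260 s, and t = π√(a_t³/μ).
So a_t = (μ t²/π²)^(1/3) = (3.986×10^5 × (28260)² / π²)^(1/3) = 31832 km.
Since a_t = (r₁ + r₂)/2, r₂ = 2a_t − r₁ = 2×31832 − 7550 = 56114 km.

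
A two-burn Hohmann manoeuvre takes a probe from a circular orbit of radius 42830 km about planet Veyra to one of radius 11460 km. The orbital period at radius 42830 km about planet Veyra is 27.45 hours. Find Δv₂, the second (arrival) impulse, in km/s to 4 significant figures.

From Kepler's third law T² = 4π²r³/μ at r = 42830 km, T = 27.45 hours = 27.45 × 3600 s = 98820 s: μ = 4π²r³/T² = 3.17625×10^5 km³/s².
Transfer-ellipse semi-major axis a_t = (r₁ + r₂)/2 = (42830 + 11460)/2 = 27145 km.
On the circular orbit at r = 11460 km, v_c = √(μ/r) = 5.265 km/s.
Vis-viva on the transfer ellipse at r = 11460 km gives v_t = √[μ(2/r − 1/a_t)] = 6.613 km/s.
Δv₂ = |v_t − v_c| = |6.613 − 5.265| = 1.348 km/s.

Δv₂ = 1.348 km/s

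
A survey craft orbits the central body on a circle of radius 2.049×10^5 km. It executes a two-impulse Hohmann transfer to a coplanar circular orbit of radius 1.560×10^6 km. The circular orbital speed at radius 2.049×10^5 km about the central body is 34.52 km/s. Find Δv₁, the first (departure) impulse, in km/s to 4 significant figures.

Δv₁ = 11.38 km/s

From the circular-orbit relation v² = μ/r at r = 2.049×10^5 km: μ = v²r = (34.52)² × 2.049×10^5 = 2.44165×10^8 km³/s².
Semi-major axis of the transfer orbit: a_t = (2.049×10^5 + 1.560×10^6)/2 = 8.8245×10^5 km.
On the circular orbit at r = 2.049×10^5 km, v_c = √(μ/r) = 34.52 km/s.
Vis-viva on the transfer ellipse at r = 2.049×10^5 km gives v_t = √[μ(2/r − 1/a_t)] = 45.90 km/s.
Δv₁ = |v_t − v_c| = |45.90 − 34.52| = 11.38 km/s.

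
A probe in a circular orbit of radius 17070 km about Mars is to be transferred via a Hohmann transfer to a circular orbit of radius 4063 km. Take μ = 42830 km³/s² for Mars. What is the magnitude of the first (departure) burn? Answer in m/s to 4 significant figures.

The Hohmann ellipse has a_t = (r₁ + r₂)/2 = 10566.5 km.
Circular speed at r = 17070 km: v_c = √(μ/r) = 1.584 km/s.
Transfer-orbit speed at the same r (vis-viva, a = a_t): v_t = √[μ(2/r − 1/a_t)] = 0.9822 km/s.
Δv₁ = |v_t − v_c| = |0.9822 − 1.584| = 0.6018 km/s.

Δv₁ = 601.8 m/s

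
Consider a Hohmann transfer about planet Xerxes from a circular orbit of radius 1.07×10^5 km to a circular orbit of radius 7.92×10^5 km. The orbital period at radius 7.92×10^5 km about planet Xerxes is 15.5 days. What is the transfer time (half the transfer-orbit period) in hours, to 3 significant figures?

From Kepler's third law T² = 4π²r³/μ at r = 7.92×10^5 km, T = 15.5 days = 15.5 × 86400 s = 1.3392×10^6 s: μ = 4π²r³/T² = 1.09356×10^7 km³/s².
Semi-major axis of the transfer orbit: a_t = (1.070×10^5 + 7.920×10^5)/2 = 4.495×10^5 km.
Half the transfer-orbit period gives t = π√(a_t³/μ) = 2.863×10^5 s.
Converting: 2.863×10^5 s ÷ 3600 s/hour = 79.5 hours.

t = 79.5 hours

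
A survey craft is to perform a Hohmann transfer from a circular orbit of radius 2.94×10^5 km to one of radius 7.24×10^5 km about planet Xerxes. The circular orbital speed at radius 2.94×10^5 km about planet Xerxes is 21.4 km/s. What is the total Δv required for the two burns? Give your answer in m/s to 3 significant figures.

Δv = 7400 m/s

From the circular-orbit relation v² = μ/r at r = 2.94×10^5 km: μ = v²r = (21.4)² × 2.94×10^5 = 1.34640×10^8 km³/s².
Semi-major axis of the transfer orbit: a_t = (2.940×10^5 + 7.240×10^5)/2 = 5.090×10^5 km.
Circular speed at r₁: v₁ = √(μ/r₁) = √(1.34640×10^8/2.940×10^5) = 21.4000 km/s.
On the transfer ellipse at r₁, vis-viva gives v_p = √[μ(2/r₁ − 1/a_t)] = 25.5226 km/s.
First burn Δv₁ = |v_p − v₁| = 4.1226 km/s.
Circular speed at r₂: v₂ = √(μ/r₂) = 13.636978 km/s.
Transfer-orbit speed at r₂: v_a = √[μ(2/r₂ − 1/a_t)] = 10.364132 km/s.
Second burn Δv₂ = |v₂ − v_a| = 3.2728 km/s.
Δv = Δv₁ + Δv₂ = 4.1226 + 3.2728 = 7.395 km/s.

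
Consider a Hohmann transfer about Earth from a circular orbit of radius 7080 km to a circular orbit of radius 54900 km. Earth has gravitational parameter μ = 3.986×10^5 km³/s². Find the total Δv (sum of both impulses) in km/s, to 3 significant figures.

Δv = 3.89 km/s

Semi-major axis of the transfer orbit: a_t = (7080 + 54900)/2 = 30990 km.
Circular speed at r₁: v₁ = √(μ/r₁) = √(3.986×10^5/7080) = 7.5033 km/s.
Transfer-orbit speed at r₁ (vis-viva equation): v_p = √[μ(2/r₁ − 1/a_t)] = 9.9868 km/s.
First burn Δv₁ = |v_p − v₁| = 2.4835 km/s.
Circular speed at r₂: v₂ = √(μ/r₂) = 2.6945 km/s.
Transfer-orbit speed at r₂: v_a = √[μ(2/r₂ − 1/a_t)] = 1.2879 km/s.
Second burn Δv₂ = |v₂ − v_a| = 1.4066 km/s.
Total Δv = Δv₁ + Δv₂ = 3.890 km/s.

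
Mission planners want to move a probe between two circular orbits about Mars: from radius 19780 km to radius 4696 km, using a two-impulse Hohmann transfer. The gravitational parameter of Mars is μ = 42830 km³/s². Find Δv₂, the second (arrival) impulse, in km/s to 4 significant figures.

Δv₂ = 0.8194 km/s

Transfer-ellipse semi-major axis a_t = (r₁ + r₂)/2 = (19780 + 4696)/2 = 12238 km.
On the circular orbit at r = 4696 km, v_c = √(μ/r) = 3.0200 km/s.
Vis-viva on the transfer ellipse at r = 4696 km gives v_t = √[μ(2/r − 1/a_t)] = 3.8394 km/s.
Δv₂ = |v_t − v_c| = |3.8394 − 3.0200| = 0.8194 km/s.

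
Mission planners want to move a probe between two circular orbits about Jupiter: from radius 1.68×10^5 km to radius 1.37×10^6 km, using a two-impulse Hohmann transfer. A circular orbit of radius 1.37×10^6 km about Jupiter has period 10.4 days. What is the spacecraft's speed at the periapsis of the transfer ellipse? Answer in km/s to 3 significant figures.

From Kepler's third law T² = 4π²r³/μ at r = 1.37×10^6 km, T = 10.4 days = 10.4 × 86400 s = 8.9856×10^5 s: μ = 4π²r³/T² = 1.25727×10^8 km³/s².
Transfer-ellipse semi-major axis a_t = (r₁ + r₂)/2 = (1.680×10^5 + 1.370×10^6)/2 = 7.690×10^5 km.
At periapsis, r = 1.680×10^5 km.
From the vis-viva equation, v = √[μ(2/r − 1/a_t)] = 36.51 km/s.

v = 36.5 km/s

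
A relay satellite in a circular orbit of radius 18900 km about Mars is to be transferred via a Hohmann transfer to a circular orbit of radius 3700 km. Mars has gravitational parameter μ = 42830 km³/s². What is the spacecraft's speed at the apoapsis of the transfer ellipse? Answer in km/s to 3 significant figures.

v = 0.861 km/s

Semi-major axis of the transfer orbit: a_t = (18900 + 3700)/2 = 11300 km.
At apoapsis, r = 18900 km.
Applying v² = μ(2/r − 1/a_t): v = 0.8614 km/s.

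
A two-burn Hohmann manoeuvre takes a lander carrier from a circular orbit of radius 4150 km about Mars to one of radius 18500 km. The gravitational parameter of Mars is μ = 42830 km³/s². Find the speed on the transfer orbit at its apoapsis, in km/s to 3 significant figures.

Transfer-ellipse semi-major axis a_t = (r₁ + r₂)/2 = (4150 + 18500)/2 = 11325 km.
The apoapsis of the transfer ellipse is at r = 18500 km.
Applying v² = μ(2/r − 1/a_t): v = 0.9211 km/s.

v = 0.921 km/s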